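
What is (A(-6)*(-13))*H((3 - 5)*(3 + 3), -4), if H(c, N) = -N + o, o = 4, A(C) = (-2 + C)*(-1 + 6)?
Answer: 4160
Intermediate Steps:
A(C) = -10 + 5*C (A(C) = (-2 + C)*5 = -10 + 5*C)
H(c, N) = 4 - N (H(c, N) = -N + 4 = 4 - N)
(A(-6)*(-13))*H((3 - 5)*(3 + 3), -4) = ((-10 + 5*(-6))*(-13))*(4 - 1*(-4)) = ((-10 - 30)*(-13))*(4 + 4) = -40*(-13)*8 = 520*8 = 4160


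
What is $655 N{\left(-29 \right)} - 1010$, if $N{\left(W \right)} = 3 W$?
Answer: $-57995$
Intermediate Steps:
$655 N{\left(-29 \right)} - 1010 = 655 \cdot 3 \left(-29\right) - 1010 = 655 \left(-87\right) - 1010 = -56985 - 1010 = -57995$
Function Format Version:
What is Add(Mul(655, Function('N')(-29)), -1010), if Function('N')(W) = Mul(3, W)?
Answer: -57995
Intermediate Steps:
Add(Mul(655, Function('N')(-29)), -1010) = Add(Mul(655, Mul(3, -29)), -1010) = Add(Mul(655, -87), -1010) = Add(-56985, -1010) = -57995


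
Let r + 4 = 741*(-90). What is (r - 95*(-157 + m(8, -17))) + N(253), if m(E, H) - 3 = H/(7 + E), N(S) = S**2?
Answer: 36158/3 ≈ 12053.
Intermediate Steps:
m(E, H) = 3 + H/(7 + E)
r = -66694 (r = -4 + 741*(-90) = -4 - 66690 = -66694)
(r - 95*(-157 + m(8, -17))) + N(253) = (-66694 - 95*(-157 + (21 - 17 + 3*8)/(7 + 8))) + 253**2 = (-66694 - 95*(-157 + (21 - 17 + 24)/15)) + 64009 = (-66694 - 95*(-157 + (1/15)*28)) + 64009 = (-66694 - 95*(-157 + 28/15)) + 64009 = (-66694 - 95*(-2327/15)) + 64009 = (-66694 + 44213/3) + 64009 = -155869/3 + 64009 = 36158/3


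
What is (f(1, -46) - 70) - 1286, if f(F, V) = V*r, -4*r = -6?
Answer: -1425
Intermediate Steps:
r = 3/2 (r = -¼*(-6) = 3/2 ≈ 1.5000)
f(F, V) = 3*V/2 (f(F, V) = V*(3/2) = 3*V/2)
(f(1, -46) - 70) - 1286 = ((3/2)*(-46) - 70) - 1286 = (-69 - 70) - 1286 = -139 - 1286 = -1425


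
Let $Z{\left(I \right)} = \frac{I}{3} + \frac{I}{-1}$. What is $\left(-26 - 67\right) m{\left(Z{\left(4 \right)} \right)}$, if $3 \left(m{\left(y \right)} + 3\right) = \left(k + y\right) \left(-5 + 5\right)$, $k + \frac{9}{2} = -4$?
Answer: $279$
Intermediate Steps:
$k = - \frac{17}{2}$ ($k = - \frac{9}{2} - 4 = - \frac{17}{2} \approx -8.5$)
$Z{\left(I \right)} = - \frac{2 I}{3}$ ($Z{\left(I \right)} = I \frac{1}{3} + I \left(-1\right) = \frac{I}{3} - I = - \frac{2 I}{3}$)
$m{\left(y \right)} = -3$ ($m{\left(y \right)} = -3 + \frac{\left(- \frac{17}{2} + y\right) \left(-5 + 5\right)}{3} = -3 + \frac{\left(- \frac{17}{2} + y\right) 0}{3} = -3 + \frac{1}{3} \cdot 0 = -3 + 0 = -3$)
$\left(-26 - 67\right) m{\left(Z{\left(4 \right)} \right)} = \left(-26 - 67\right) \left(-3\right) = \left(-93\right) \left(-3\right) = 279$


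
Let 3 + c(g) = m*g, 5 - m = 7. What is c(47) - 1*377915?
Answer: -378012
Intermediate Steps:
m = -2 (m = 5 - 1*7 = 5 - 7 = -2)
c(g) = -3 - 2*g
c(47) - 1*377915 = (-3 - 2*47) - 1*377915 = (-3 - 94) - 377915 = -97 - 377915 = -378012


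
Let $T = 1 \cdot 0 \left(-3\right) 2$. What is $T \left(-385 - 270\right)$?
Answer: $0$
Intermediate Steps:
$T = 0$ ($T = 0 \left(-3\right) 2 = 0 \cdot 2 = 0$)
$T \left(-385 - 270\right) = 0 \left(-385 - 270\right) = 0 \left(-655\right) = 0$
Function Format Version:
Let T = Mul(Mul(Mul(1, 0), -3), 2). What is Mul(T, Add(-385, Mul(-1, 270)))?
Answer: 0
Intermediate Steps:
T = 0 (T = Mul(Mul(0, -3), 2) = Mul(0, 2) = 0)
Mul(T, Add(-385, Mul(-1, 270))) = Mul(0, Add(-385, Mul(-1, 270))) = Mul(0, Add(-385, -270)) = Mul(0, -655) = 0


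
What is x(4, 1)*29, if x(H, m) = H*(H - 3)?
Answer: 116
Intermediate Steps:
x(H, m) = H*(-3 + H)
x(4, 1)*29 = (4*(-3 + 4))*29 = (4*1)*29 = 4*29 = 116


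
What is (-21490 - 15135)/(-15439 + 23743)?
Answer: -36625/8304 ≈ -4.4105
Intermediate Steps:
(-21490 - 15135)/(-15439 + 23743) = -36625/8304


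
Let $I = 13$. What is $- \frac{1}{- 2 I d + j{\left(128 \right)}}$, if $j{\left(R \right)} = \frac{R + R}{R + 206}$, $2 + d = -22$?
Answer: $- \frac{167}{104336} \approx -0.0016006$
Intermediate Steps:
$d = -24$ ($d = -2 - 22 = -24$)
$j{\left(R \right)} = \frac{2 R}{206 + R}$
$- \frac{1}{- 2 I d + j{\left(128 \right)}} = - \frac{1}{\left(-2\right) 13 \left(-24\right) + 2 \cdot 128 \frac{1}{206 + 128}} = - \frac{1}{\left(-26\right) \left(-24\right) + 2 \cdot 128 \cdot \frac{1}{334}} = - \frac{1}{624 + 2 \cdot 128 \cdot \frac{1}{334}} = - \frac{1}{624 + \frac{128}{167}} = - \frac{1}{\frac{104336}{167}} = \left(-1\right) \frac{167}{104336} = - \frac{167}{104336}$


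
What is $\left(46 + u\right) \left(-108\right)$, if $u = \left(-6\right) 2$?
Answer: $-3672$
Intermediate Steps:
$u = -12$
$\left(46 + u\right) \left(-108\right) = \left(46 - 12\right) \left(-108\right) = 34 \left(-108\right) = -3672$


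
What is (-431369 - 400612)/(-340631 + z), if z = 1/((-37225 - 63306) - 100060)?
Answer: 166887900771/68327512922 ≈ 2.4425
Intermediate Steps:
z = -1/200591 (z = 1/(-100531 - 100060) = 1/(-200591) = -1/200591 ≈ -4.9853e-6)
(-431369 - 400612)/(-340631 + z) = (-431369 - 400612)/(-340631 - 1/200591) = -831981/(-68327512922/200591) = -831981*(-200591/68327512922) = 166887900771/68327512922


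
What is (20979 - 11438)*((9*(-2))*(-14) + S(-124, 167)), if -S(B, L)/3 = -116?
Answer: 5724600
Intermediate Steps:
S(B, L) = 348 (S(B, L) = -3*(-116) = 348)
(20979 - 11438)*((9*(-2))*(-14) + S(-124, 167)) = (20979 - 11438)*((9*(-2))*(-14) + 348) = 9541*(-18*(-14) + 348) = 9541*(252 + 348) = 9541*600 = 5724600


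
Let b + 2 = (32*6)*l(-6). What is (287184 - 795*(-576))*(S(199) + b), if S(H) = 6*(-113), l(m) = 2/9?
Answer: -474879616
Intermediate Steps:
l(m) = 2/9 (l(m) = 2*(⅑) = 2/9)
S(H) = -678
b = 122/3 (b = -2 + (32*6)*(2/9) = -2 + 192*(2/9) = -2 + 128/3 = 122/3 ≈ 40.667)
(287184 - 795*(-576))*(S(199) + b) = (287184 - 795*(-576))*(-678 + 122/3) = (287184 + 457920)*(-1912/3) = 745104*(-1912/3) = -474879616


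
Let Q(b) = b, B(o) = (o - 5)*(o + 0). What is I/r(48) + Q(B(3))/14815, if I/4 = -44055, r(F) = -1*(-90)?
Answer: -29007776/14815 ≈ -1958.0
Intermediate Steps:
B(o) = o*(-5 + o) (B(o) = (-5 + o)*o = o*(-5 + o))
r(F) = 90
I = -176220 (I = 4*(-44055) = -176220)
I/r(48) + Q(B(3))/14815 = -176220/90 + (3*(-5 + 3))/14815 = -176220*1/90 + (3*(-2))*(1/14815) = -1958 - 6*1/14815 = -1958 - 6/14815 = -29007776/14815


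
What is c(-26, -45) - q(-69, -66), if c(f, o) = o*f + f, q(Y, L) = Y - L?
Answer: 1147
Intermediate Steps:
c(f, o) = f + f*o (c(f, o) = f*o + f = f + f*o)
c(-26, -45) - q(-69, -66) = -26*(1 - 45) - (-69 - 1*(-66)) = -26*(-44) - (-69 + 66) = 1144 - 1*(-3) = 1144 + 3 = 1147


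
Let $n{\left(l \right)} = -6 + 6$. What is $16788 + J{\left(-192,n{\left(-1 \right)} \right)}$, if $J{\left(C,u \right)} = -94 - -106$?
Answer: $16800$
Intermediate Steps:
$n{\left(l \right)} = 0$
$J{\left(C,u \right)} = 12$ ($J{\left(C,u \right)} = -94 + 106 = 12$)
$16788 + J{\left(-192,n{\left(-1 \right)} \right)} = 16788 + 12 = 16800$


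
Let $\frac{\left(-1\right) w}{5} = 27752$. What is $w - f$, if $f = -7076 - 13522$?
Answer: $-118162$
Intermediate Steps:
$f = -20598$
$w = -138760$ ($w = \left(-5\right) 27752 = -138760$)
$w - f = -138760 - -20598 = -138760 + 20598 = -118162$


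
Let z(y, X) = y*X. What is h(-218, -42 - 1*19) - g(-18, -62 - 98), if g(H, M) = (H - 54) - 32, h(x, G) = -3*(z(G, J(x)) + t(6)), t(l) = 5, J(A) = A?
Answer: -39805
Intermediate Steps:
z(y, X) = X*y
h(x, G) = -15 - 3*G*x (h(x, G) = -3*(x*G + 5) = -3*(G*x + 5) = -3*(5 + G*x) = -15 - 3*G*x)
g(H, M) = -86 + H (g(H, M) = (-54 + H) - 32 = -86 + H)
h(-218, -42 - 1*19) - g(-18, -62 - 98) = (-15 - 3*(-42 - 1*19)*(-218)) - (-86 - 18) = (-15 - 3*(-42 - 19)*(-218)) - 1*(-104) = (-15 - 3*(-61)*(-218)) + 104 = (-15 - 39894) + 104 = -39909 + 104 = -39805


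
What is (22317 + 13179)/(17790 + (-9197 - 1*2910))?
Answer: 35496/5683 ≈ 6.2460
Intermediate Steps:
(22317 + 13179)/(17790 + (-9197 - 1*2910)) = 35496/(17790 + (-9197 - 2910)) = 35496/(17790 - 12107) = 35496/5683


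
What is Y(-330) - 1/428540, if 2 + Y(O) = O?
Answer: -142275281/428540 ≈ -332.00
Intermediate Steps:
Y(O) = -2 + O
Y(-330) - 1/428540 = (-2 - 330) - 1/428540 = -332 - 1*1/428540 = -332 - 1/428540 = -142275281/428540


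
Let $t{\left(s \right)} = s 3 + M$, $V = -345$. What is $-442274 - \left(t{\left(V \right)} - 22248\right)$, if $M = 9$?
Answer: $-419000$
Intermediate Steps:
$t{\left(s \right)} = 9 + 3 s$ ($t{\left(s \right)} = s 3 + 9 = 3 s + 9 = 9 + 3 s$)
$-442274 - \left(t{\left(V \right)} - 22248\right) = -442274 - \left(\left(9 + 3 \left(-345\right)\right) - 22248\right) = -442274 - \left(\left(9 - 1035\right) - 22248\right) = -442274 - \left(-1026 - 22248\right) = -442274 - -23274 = -442274 + 23274 = -419000$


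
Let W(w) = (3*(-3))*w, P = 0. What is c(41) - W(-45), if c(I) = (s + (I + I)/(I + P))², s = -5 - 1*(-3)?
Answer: -405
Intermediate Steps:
s = -2 (s = -5 + 3 = -2)
c(I) = 0 (c(I) = (-2 + (I + I)/(I + 0))² = (-2 + (2*I)/I)² = (-2 + 2)² = 0² = 0)
W(w) = -9*w
c(41) - W(-45) = 0 - (-9)*(-45) = 0 - 1*405 = 0 - 405 = -405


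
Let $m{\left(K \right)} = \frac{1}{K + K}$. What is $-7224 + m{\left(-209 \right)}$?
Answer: $- \frac{3019633}{418} \approx -7224.0$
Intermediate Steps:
$m{\left(K \right)} = \frac{1}{2 K}$
$-7224 + m{\left(-209 \right)} = -7224 + \frac{1}{2 \left(-209\right)} = -7224 + \frac{1}{2} \left(- \frac{1}{209}\right) = -7224 - \frac{1}{418} = - \frac{3019633}{418}$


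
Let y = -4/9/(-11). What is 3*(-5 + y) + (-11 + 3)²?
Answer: 1621/33 ≈ 49.121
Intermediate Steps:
y = 4/99 (y = -4*⅑*(-1/11) = -4/9*(-1/11) = 4/99 ≈ 0.040404)
3*(-5 + y) + (-11 + 3)² = 3*(-5 + 4/99) + (-11 + 3)² = 3*(-491/99) + (-8)² = -491/33 + 64 = 1621/33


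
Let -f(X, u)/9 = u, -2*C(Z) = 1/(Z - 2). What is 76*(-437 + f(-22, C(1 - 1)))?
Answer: -33383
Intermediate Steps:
C(Z) = -1/(2*(-2 + Z)) (C(Z) = -1/(2*(Z - 2)) = -1/(2*(-2 + Z)))
f(X, u) = -9*u
76*(-437 + f(-22, C(1 - 1))) = 76*(-437 - (-9)/(-4 + 2*(1 - 1))) = 76*(-437 - (-9)/(-4 + 2*0)) = 76*(-437 - (-9)/(-4 + 0)) = 76*(-437 - (-9)/(-4)) = 76*(-437 - (-9)*(-1)/4) = 76*(-437 - 9*1/4) = 76*(-437 - 9/4) = 76*(-1757/4) = -33383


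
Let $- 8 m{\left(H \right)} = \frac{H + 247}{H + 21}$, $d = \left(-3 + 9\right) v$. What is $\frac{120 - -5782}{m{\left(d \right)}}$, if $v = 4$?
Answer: $- \frac{2124720}{271} \approx -7840.3$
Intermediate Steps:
$d = 24$ ($d = \left(-3 + 9\right) 4 = 6 \cdot 4 = 24$)
$m{\left(H \right)} = - \frac{247 + H}{8 \left(21 + H\right)}$ ($m{\left(H \right)} = - \frac{\left(H + 247\right) \frac{1}{H + 21}}{8} = - \frac{\left(247 + H\right) \frac{1}{21 + H}}{8} = - \frac{\frac{1}{21 + H} \left(247 + H\right)}{8} = - \frac{247 + H}{8 \left(21 + H\right)}$)
$\frac{120 - -5782}{m{\left(d \right)}} = \frac{120 - -5782}{\frac{1}{8} \frac{1}{21 + 24} \left(-247 - 24\right)} = \frac{120 + 5782}{\frac{1}{8} \cdot \frac{1}{45} \left(-247 - 24\right)} = \frac{5902}{\frac{1}{8} \cdot \frac{1}{45} \left(-271\right)} = \frac{5902}{- \frac{271}{360}} = 5902 \left(- \frac{360}{271}\right) = - \frac{2124720}{271}$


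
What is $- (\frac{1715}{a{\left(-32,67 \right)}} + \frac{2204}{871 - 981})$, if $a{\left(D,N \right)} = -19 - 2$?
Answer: $\frac{16781}{165} \approx 101.7$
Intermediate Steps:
$a{\left(D,N \right)} = -21$ ($a{\left(D,N \right)} = -19 - 2 = -21$)
$- (\frac{1715}{a{\left(-32,67 \right)}} + \frac{2204}{871 - 981}) = - (\frac{1715}{-21} + \frac{2204}{871 - 981}) = - (1715 \left(- \frac{1}{21}\right) + \frac{2204}{871 - 981}) = - (- \frac{245}{3} + \frac{2204}{-110}) = - (- \frac{245}{3} + 2204 \left(- \frac{1}{110}\right)) = - (- \frac{245}{3} - \frac{1102}{55}) = \left(-1\right) \left(- \frac{16781}{165}\right) = \frac{16781}{165}$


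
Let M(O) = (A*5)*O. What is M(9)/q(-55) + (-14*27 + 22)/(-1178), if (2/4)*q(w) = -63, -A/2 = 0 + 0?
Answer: 178/589 ≈ 0.30221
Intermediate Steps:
A = 0 (A = -2*(0 + 0) = -2*0 = 0)
M(O) = 0 (M(O) = (0*5)*O = 0*O = 0)
q(w) = -126 (q(w) = 2*(-63) = -126)
M(9)/q(-55) + (-14*27 + 22)/(-1178) = 0/(-126) + (-14*27 + 22)/(-1178) = 0*(-1/126) + (-378 + 22)*(-1/1178) = 0 - 356*(-1/1178) = 0 + 178/589 = 178/589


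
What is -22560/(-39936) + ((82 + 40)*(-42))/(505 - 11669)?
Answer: 1188781/1161056 ≈ 1.0239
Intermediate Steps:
-22560/(-39936) + ((82 + 40)*(-42))/(505 - 11669) = -22560*(-1/39936) + (122*(-42))/(-11164) = 235/416 - 5124*(-1/11164) = 235/416 + 1281/2791 = 1188781/1161056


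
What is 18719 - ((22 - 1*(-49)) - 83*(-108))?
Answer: 9684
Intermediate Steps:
18719 - ((22 - 1*(-49)) - 83*(-108)) = 18719 - ((22 + 49) + 8964) = 18719 - (71 + 8964) = 18719 - 1*9035 = 18719 - 9035 = 9684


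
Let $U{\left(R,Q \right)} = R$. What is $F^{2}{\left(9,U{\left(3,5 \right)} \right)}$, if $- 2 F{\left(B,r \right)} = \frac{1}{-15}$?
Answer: $\frac{1}{900} \approx 0.0011111$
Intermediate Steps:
$F{\left(B,r \right)} = \frac{1}{30}$ ($F{\left(B,r \right)} = - \frac{1}{2 \left(-15\right)} = \left(- \frac{1}{2}\right) \left(- \frac{1}{15}\right) = \frac{1}{30}$)
$F^{2}{\left(9,U{\left(3,5 \right)} \right)} = \left(\frac{1}{30}\right)^{2} = \frac{1}{900}$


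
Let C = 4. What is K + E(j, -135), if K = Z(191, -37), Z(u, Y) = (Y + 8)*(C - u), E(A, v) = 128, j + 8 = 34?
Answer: 5551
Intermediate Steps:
j = 26 (j = -8 + 34 = 26)
Z(u, Y) = (4 - u)*(8 + Y) (Z(u, Y) = (Y + 8)*(4 - u) = (8 + Y)*(4 - u) = (4 - u)*(8 + Y))
K = 5423 (K = 32 - 8*191 + 4*(-37) - 1*(-37)*191 = 32 - 1528 - 148 + 7067 = 5423)
K + E(j, -135) = 5423 + 128 = 5551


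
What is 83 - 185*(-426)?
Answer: 78893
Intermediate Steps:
83 - 185*(-426) = 83 + 78810 = 78893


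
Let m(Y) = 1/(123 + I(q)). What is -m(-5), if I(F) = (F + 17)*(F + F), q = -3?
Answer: -1/39 ≈ -0.025641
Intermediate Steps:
I(F) = 2*F*(17 + F) (I(F) = (17 + F)*(2*F) = 2*F*(17 + F))
m(Y) = 1/39 (m(Y) = 1/(123 + 2*(-3)*(17 - 3)) = 1/(123 + 2*(-3)*14) = 1/(123 - 84) = 1/39)
-m(-5) = -1*1/39 = -1/39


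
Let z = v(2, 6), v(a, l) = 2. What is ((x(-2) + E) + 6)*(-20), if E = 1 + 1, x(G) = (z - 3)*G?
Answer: -200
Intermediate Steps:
z = 2
x(G) = -G (x(G) = (2 - 3)*G = -G)
E = 2
((x(-2) + E) + 6)*(-20) = ((-1*(-2) + 2) + 6)*(-20) = ((2 + 2) + 6)*(-20) = (4 + 6)*(-20) = 10*(-20) = -200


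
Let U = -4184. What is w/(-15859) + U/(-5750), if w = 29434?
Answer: -51445722/45594625 ≈ -1.1283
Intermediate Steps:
w/(-15859) + U/(-5750) = 29434/(-15859) - 4184/(-5750) = 29434*(-1/15859) - 4184*(-1/5750) = -29434/15859 + 2092/2875 = -51445722/45594625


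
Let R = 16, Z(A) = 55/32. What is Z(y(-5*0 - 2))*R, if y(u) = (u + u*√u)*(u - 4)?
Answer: 55/2 ≈ 27.500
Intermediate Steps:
y(u) = (-4 + u)*(u + u^(3/2)) (y(u) = (u + u^(3/2))*(-4 + u) = (-4 + u)*(u + u^(3/2)))
Z(A) = 55/32 (Z(A) = 55*(1/32) = 55/32)
Z(y(-5*0 - 2))*R = (55/32)*16 = 55/2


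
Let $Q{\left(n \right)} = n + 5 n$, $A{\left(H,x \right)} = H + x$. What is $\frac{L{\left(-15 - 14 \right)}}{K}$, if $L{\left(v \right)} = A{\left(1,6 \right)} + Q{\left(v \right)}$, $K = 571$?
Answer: $- \frac{167}{571} \approx -0.29247$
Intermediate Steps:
$Q{\left(n \right)} = 6 n$
$L{\left(v \right)} = 7 + 6 v$ ($L{\left(v \right)} = \left(1 + 6\right) + 6 v = 7 + 6 v$)
$\frac{L{\left(-15 - 14 \right)}}{K} = \frac{7 + 6 \left(-15 - 14\right)}{571} = \left(7 + 6 \left(-15 - 14\right)\right) \frac{1}{571} = \left(7 + 6 \left(-29\right)\right) \frac{1}{571} = \left(7 - 174\right) \frac{1}{571} = \left(-167\right) \frac{1}{571} = - \frac{167}{571}$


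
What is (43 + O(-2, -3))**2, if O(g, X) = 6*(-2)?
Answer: 961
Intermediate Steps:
O(g, X) = -12
(43 + O(-2, -3))**2 = (43 - 12)**2 = 31**2 = 961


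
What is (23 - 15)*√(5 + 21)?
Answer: 8*√26 ≈ 40.792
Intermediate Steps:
(23 - 15)*√(5 + 21) = 8*√26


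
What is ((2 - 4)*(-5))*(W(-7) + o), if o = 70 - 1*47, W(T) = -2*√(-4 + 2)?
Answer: 230 - 20*I*√2 ≈ 230.0 - 28.284*I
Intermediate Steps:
W(T) = -2*I*√2
o = 23 (o = 70 - 47 = 23)
((2 - 4)*(-5))*(W(-7) + o) = ((2 - 4)*(-5))*(-2*I*√2 + 23) = (-2*(-5))*(23 - 2*I*√2) = 10*(23 - 2*I*√2) = 230 - 20*I*√2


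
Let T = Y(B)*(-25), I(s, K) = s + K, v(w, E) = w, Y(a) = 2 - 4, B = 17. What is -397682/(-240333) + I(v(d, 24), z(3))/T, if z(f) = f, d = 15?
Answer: 12105047/6008325 ≈ 2.0147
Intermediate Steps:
Y(a) = -2
I(s, K) = K + s
T = 50 (T = -2*(-25) = 50)
-397682/(-240333) + I(v(d, 24), z(3))/T = -397682/(-240333) + (3 + 15)/50 = -397682*(-1/240333) + 18*(1/50) = 397682/240333 + 9/25 = 12105047/6008325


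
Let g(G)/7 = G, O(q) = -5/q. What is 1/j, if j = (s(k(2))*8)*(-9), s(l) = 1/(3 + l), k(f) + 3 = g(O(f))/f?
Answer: 35/288 ≈ 0.12153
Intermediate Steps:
g(G) = 7*G
k(f) = -3 - 35/f² (k(f) = -3 + (7*(-5/f))/f = -3 + (-35/f)/f = -3 - 35/f²)
j = 288/35 (j = (8/(3 + (-3 - 35/2²)))*(-9) = (8/(3 + (-3 - 35*¼)))*(-9) = (8/(3 + (-3 - 35/4)))*(-9) = (8/(3 - 47/4))*(-9) = (8/(-35/4))*(-9) = -4/35*8*(-9) = -32/35*(-9) = 288/35 ≈ 8.2286)
1/j = 1/(288/35) = 35/288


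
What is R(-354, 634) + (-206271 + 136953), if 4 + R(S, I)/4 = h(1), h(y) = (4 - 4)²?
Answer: -69334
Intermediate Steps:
h(y) = 0 (h(y) = 0² = 0)
R(S, I) = -16 (R(S, I) = -16 + 4*0 = -16 + 0 = -16)
R(-354, 634) + (-206271 + 136953) = -16 + (-206271 + 136953) = -16 - 69318 = -69334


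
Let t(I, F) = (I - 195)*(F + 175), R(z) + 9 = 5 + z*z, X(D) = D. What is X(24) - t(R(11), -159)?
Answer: 1272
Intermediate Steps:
R(z) = -4 + z**2 (R(z) = -9 + (5 + z*z) = -9 + (5 + z**2) = -4 + z**2)
t(I, F) = (-195 + I)*(175 + F)
X(24) - t(R(11), -159) = 24 - (-34125 - 195*(-159) + 175*(-4 + 11**2) - 159*(-4 + 11**2)) = 24 - (-34125 + 31005 + 175*(-4 + 121) - 159*(-4 + 121)) = 24 - (-34125 + 31005 + 175*117 - 159*117) = 24 - (-34125 + 31005 + 20475 - 18603) = 24 - 1*(-1248) = 24 + 1248 = 1272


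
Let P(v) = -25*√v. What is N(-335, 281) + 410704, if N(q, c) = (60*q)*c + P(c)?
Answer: -5237396 - 25*√281 ≈ -5.2378e+6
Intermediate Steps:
N(q, c) = -25*√c + 60*c*q (N(q, c) = (60*q)*c - 25*√c = 60*c*q - 25*√c = -25*√c + 60*c*q)
N(-335, 281) + 410704 = (-25*√281 + 60*281*(-335)) + 410704 = (-25*√281 - 5648100) + 410704 = (-5648100 - 25*√281) + 410704 = -5237396 - 25*√281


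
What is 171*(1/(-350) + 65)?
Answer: 3890079/350 ≈ 11115.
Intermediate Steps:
171*(1/(-350) + 65) = 171*(-1/350 + 65) = 171*(22749/350) = 3890079/350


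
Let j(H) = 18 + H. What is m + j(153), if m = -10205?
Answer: -10034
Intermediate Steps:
m + j(153) = -10205 + (18 + 153) = -10205 + 171 = -10034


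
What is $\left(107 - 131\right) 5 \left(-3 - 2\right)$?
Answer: $600$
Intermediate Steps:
$\left(107 - 131\right) 5 \left(-3 - 2\right) = - 24 \cdot 5 \left(-5\right) = \left(-24\right) \left(-25\right) = 600$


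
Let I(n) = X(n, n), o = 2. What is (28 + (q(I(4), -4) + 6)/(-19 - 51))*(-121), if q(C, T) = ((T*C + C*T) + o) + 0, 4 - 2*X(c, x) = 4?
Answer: -118096/35 ≈ -3374.2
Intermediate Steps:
X(c, x) = 0 (X(c, x) = 2 - 1/2*4 = 2 - 2 = 0)
I(n) = 0
q(C, T) = 2 + 2*C*T (q(C, T) = ((T*C + C*T) + 2) + 0 = ((C*T + C*T) + 2) + 0 = (2*C*T + 2) + 0 = (2 + 2*C*T) + 0 = 2 + 2*C*T)
(28 + (q(I(4), -4) + 6)/(-19 - 51))*(-121) = (28 + ((2 + 2*0*(-4)) + 6)/(-19 - 51))*(-121) = (28 + ((2 + 0) + 6)/(-70))*(-121) = (28 + (2 + 6)*(-1/70))*(-121) = (28 + 8*(-1/70))*(-121) = (28 - 4/35)*(-121) = (976/35)*(-121) = -118096/35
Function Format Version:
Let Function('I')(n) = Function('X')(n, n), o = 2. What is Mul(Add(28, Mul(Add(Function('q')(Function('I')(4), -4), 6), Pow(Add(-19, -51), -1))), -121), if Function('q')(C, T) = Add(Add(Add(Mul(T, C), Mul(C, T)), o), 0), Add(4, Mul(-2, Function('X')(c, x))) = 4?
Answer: Rational(-118096, 35) ≈ -3374.2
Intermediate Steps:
Function('X')(c, x) = 0 (Function('X')(c, x) = Add(2, Mul(Rational(-1, 2), 4)) = Add(2, -2) = 0)
Function('I')(n) = 0
Function('q')(C, T) = Add(2, Mul(2, C, T)) (Function('q')(C, T) = Add(Add(Add(Mul(T, C), Mul(C, T)), 2), 0) = Add(Add(Add(Mul(C, T), Mul(C, T)), 2), 0) = Add(Add(Mul(2, C, T), 2), 0) = Add(Add(2, Mul(2, C, T)), 0) = Add(2, Mul(2, C, T)))
Mul(Add(28, Mul(Add(Function('q')(Function('I')(4), -4), 6), Pow(Add(-19, -51), -1))), -121) = Mul(Add(28, Mul(Add(Add(2, Mul(2, 0, -4)), 6), Pow(Add(-19, -51), -1))), -121) = Mul(Add(28, Mul(Add(Add(2, 0), 6), Pow(-70, -1))), -121) = Mul(Add(28, Mul(Add(2, 6), Rational(-1, 70))), -121) = Mul(Add(28, Mul(8, Rational(-1, 70))), -121) = Mul(Add(28, Rational(-4, 35)), -121) = Mul(Rational(976, 35), -121) = Rational(-118096, 35)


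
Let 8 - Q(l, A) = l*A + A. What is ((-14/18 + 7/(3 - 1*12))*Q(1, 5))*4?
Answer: 112/9 ≈ 12.444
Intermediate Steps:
Q(l, A) = 8 - A - A*l (Q(l, A) = 8 - (l*A + A) = 8 - (A*l + A) = 8 - (A + A*l) = 8 + (-A - A*l) = 8 - A - A*l)
((-14/18 + 7/(3 - 1*12))*Q(1, 5))*4 = ((-14/18 + 7/(3 - 1*12))*(8 - 1*5 - 1*5*1))*4 = ((-14*1/18 + 7/(3 - 12))*(8 - 5 - 5))*4 = ((-7/9 + 7/(-9))*(-2))*4 = ((-7/9 + 7*(-⅑))*(-2))*4 = ((-7/9 - 7/9)*(-2))*4 = -14/9*(-2)*4 = (28/9)*4 = 112/9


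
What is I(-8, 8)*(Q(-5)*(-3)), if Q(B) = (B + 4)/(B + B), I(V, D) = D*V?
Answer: 96/5 ≈ 19.200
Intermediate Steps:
Q(B) = (4 + B)/(2*B) (Q(B) = (4 + B)/((2*B)) = (4 + B)*(1/(2*B)) = (4 + B)/(2*B))
I(-8, 8)*(Q(-5)*(-3)) = (8*(-8))*(((½)*(4 - 5)/(-5))*(-3)) = -64*(½)*(-⅕)*(-1)*(-3) = -32*(-3)/5 = -64*(-3/10) = 96/5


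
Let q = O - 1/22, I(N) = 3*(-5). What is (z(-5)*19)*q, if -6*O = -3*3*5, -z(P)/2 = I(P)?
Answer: 46740/11 ≈ 4249.1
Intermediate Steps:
I(N) = -15
z(P) = 30 (z(P) = -2*(-15) = 30)
O = 15/2 (O = -(-3*3)*5/6 = -(-3)*5/2 = -1/6*(-45) = 15/2 ≈ 7.5000)
q = 82/11 (q = 15/2 - 1/22 = 82/11 ≈ 7.4545)
(z(-5)*19)*q = (30*19)*(82/11) = 570*(82/11) = 46740/11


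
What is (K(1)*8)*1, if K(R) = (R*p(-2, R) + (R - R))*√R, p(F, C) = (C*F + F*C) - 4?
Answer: -64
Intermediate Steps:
p(F, C) = -4 + 2*C*F (p(F, C) = (C*F + C*F) - 4 = 2*C*F - 4 = -4 + 2*C*F)
K(R) = R^(3/2)*(-4 - 4*R) (K(R) = (R*(-4 + 2*R*(-2)) + (R - R))*√R = (R*(-4 - 4*R) + 0)*√R = (R*(-4 - 4*R))*√R = R^(3/2)*(-4 - 4*R))
(K(1)*8)*1 = ((4*1^(3/2)*(-1 - 1*1))*8)*1 = ((4*1*(-1 - 1))*8)*1 = ((4*1*(-2))*8)*1 = -8*8*1 = -64*1 = -64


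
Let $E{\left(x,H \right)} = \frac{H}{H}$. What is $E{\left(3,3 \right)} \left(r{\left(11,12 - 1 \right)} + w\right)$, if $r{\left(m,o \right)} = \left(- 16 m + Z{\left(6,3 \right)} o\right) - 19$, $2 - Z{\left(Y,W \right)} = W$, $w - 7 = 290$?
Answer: $91$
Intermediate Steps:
$w = 297$ ($w = 7 + 290 = 297$)
$Z{\left(Y,W \right)} = 2 - W$
$E{\left(x,H \right)} = 1$
$r{\left(m,o \right)} = -19 - o - 16 m$ ($r{\left(m,o \right)} = \left(- 16 m + \left(2 - 3\right) o\right) - 19 = \left(- 16 m - o\right) - 19 = \left(- o - 16 m\right) - 19 = -19 - o - 16 m$)
$E{\left(3,3 \right)} \left(r{\left(11,12 - 1 \right)} + w\right) = 1 \left(\left(-19 - \left(12 - 1\right) - 176\right) + 297\right) = 1 \left(\left(-19 - 11 - 176\right) + 297\right) = 1 \left(-206 + 297\right) = 1 \cdot 91 = 91$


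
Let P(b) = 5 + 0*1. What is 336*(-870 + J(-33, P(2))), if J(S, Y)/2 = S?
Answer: -314496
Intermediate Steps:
P(b) = 5 (P(b) = 5 + 0 = 5)
J(S, Y) = 2*S
336*(-870 + J(-33, P(2))) = 336*(-870 + 2*(-33)) = 336*(-870 - 66) = 336*(-936) = -314496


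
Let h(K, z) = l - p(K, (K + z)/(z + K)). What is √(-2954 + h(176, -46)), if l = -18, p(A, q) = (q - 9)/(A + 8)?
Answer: 21*I*√3565/23 ≈ 54.516*I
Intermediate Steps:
p(A, q) = (-9 + q)/(8 + A)
h(K, z) = -18 + 8/(8 + K) (h(K, z) = -18 - (-9 + (K + z)/(z + K))/(8 + K) = -18 - (-9 + (K + z)/(K + z))/(8 + K) = -18 - (-9 + 1)/(8 + K) = -18 - (-8)/(8 + K) = -18 + 8/(8 + K))
√(-2954 + h(176, -46)) = √(-2954 + 2*(-68 - 9*176)/(8 + 176)) = √(-2954 + 2*(-68 - 1584)/184) = √(-2954 + 2*(1/184)*(-1652)) = √(-2954 - 413/23) = √(-68355/23) = 21*I*√3565/23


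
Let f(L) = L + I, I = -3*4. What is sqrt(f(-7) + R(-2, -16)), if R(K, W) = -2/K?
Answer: 3*I*sqrt(2) ≈ 4.2426*I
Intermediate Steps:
I = -12
f(L) = -12 + L (f(L) = L - 12 = -12 + L)
sqrt(f(-7) + R(-2, -16)) = sqrt((-12 - 7) - 2/(-2)) = sqrt(-19 - 2*(-1/2)) = sqrt(-19 + 1) = sqrt(-18) = 3*I*sqrt(2)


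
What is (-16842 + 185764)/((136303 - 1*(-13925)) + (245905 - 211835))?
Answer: 84461/92149 ≈ 0.91657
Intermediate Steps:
(-16842 + 185764)/((136303 - 1*(-13925)) + (245905 - 211835)) = 168922/((136303 + 13925) + 34070) = 168922/(150228 + 34070) = 168922/184298 = 168922*(1/184298) = 84461/92149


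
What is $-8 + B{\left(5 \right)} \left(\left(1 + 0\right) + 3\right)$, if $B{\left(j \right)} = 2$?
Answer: $0$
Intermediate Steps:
$-8 + B{\left(5 \right)} \left(\left(1 + 0\right) + 3\right) = -8 + 2 \left(\left(1 + 0\right) + 3\right) = -8 + 2 \left(1 + 3\right) = -8 + 2 \cdot 4 = -8 + 8 = 0$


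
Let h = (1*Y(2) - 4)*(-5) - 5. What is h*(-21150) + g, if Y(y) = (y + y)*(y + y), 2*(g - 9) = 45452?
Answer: 1397485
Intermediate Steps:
g = 22735 (g = 9 + (½)*45452 = 9 + 22726 = 22735)
Y(y) = 4*y² (Y(y) = (2*y)*(2*y) = 4*y²)
h = -65 (h = (1*(4*2²) - 4)*(-5) - 5 = (1*(4*4) - 4)*(-5) - 5 = (1*16 - 4)*(-5) - 5 = (16 - 4)*(-5) - 5 = 12*(-5) - 5 = -60 - 5 = -65)
h*(-21150) + g = -65*(-21150) + 22735 = 1374750 + 22735 = 1397485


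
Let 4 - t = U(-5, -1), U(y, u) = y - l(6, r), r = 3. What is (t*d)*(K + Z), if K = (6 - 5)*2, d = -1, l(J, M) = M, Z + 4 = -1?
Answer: 36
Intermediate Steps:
Z = -5 (Z = -4 - 1 = -5)
U(y, u) = -3 + y (U(y, u) = y - 1*3 = y - 3 = -3 + y)
t = 12 (t = 4 - (-3 - 5) = 4 - 1*(-8) = 4 + 8 = 12)
K = 2 (K = 1*2 = 2)
(t*d)*(K + Z) = (12*(-1))*(2 - 5) = -12*(-3) = 36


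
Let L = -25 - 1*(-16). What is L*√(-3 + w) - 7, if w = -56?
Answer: -7 - 9*I*√59 ≈ -7.0 - 69.13*I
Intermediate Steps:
L = -9 (L = -25 + 16 = -9)
L*√(-3 + w) - 7 = -9*√(-3 - 56) - 7 = -9*I*√59 - 7 = -7 - 9*I*√59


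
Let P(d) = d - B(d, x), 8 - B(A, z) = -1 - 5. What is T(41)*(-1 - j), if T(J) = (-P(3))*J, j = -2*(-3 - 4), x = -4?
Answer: -6765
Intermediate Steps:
j = 14 (j = -2*(-7) = 14)
B(A, z) = 14 (B(A, z) = 8 - (-1 - 5) = 8 - 1*(-6) = 8 + 6 = 14)
P(d) = -14 + d (P(d) = d - 1*14 = d - 14 = -14 + d)
T(J) = 11*J (T(J) = (-(-14 + 3))*J = (-1*(-11))*J = 11*J)
T(41)*(-1 - j) = (11*41)*(-1 - 1*14) = 451*(-1 - 14) = 451*(-15) = -6765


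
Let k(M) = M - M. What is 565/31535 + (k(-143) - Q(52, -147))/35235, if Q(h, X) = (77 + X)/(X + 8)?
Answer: 110598931/6177914631 ≈ 0.017902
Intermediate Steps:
k(M) = 0
Q(h, X) = (77 + X)/(8 + X)
565/31535 + (k(-143) - Q(52, -147))/35235 = 565/31535 + (0 - (77 - 147)/(8 - 147))/35235 = 565*(1/31535) + (0 - (-70)/(-139))*(1/35235) = 113/6307 + (0 - (-1)*(-70)/139)*(1/35235) = 113/6307 + (0 - 1*70/139)*(1/35235) = 113/6307 + (0 - 70/139)*(1/35235) = 113/6307 - 70/139*1/35235 = 113/6307 - 14/979533 = 110598931/6177914631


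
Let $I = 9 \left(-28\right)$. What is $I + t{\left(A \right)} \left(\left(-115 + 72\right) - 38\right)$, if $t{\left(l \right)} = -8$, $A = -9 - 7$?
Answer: $396$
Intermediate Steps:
$I = -252$
$A = -16$
$I + t{\left(A \right)} \left(\left(-115 + 72\right) - 38\right) = -252 - 8 \left(\left(-115 + 72\right) - 38\right) = -252 - 8 \left(-43 - 38\right) = -252 - -648 = -252 + 648 = 396$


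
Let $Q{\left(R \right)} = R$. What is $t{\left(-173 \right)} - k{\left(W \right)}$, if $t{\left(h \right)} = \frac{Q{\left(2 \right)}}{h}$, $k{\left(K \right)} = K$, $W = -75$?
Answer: $\frac{12973}{173} \approx 74.988$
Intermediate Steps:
$t{\left(h \right)} = \frac{2}{h}$
$t{\left(-173 \right)} - k{\left(W \right)} = \frac{2}{-173} - -75 = 2 \left(- \frac{1}{173}\right) + 75 = - \frac{2}{173} + 75 = \frac{12973}{173}$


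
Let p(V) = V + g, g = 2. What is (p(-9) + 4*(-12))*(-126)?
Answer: 6930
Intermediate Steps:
p(V) = 2 + V (p(V) = V + 2 = 2 + V)
(p(-9) + 4*(-12))*(-126) = ((2 - 9) + 4*(-12))*(-126) = (-7 - 48)*(-126) = -55*(-126) = 6930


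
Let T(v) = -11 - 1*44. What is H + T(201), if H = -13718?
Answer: -13773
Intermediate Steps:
T(v) = -55 (T(v) = -11 - 44 = -55)
H + T(201) = -13718 - 55 = -13773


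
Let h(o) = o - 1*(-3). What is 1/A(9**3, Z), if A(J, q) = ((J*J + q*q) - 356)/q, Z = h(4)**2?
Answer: 49/533486 ≈ 9.1849e-5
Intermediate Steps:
h(o) = 3 + o (h(o) = o + 3 = 3 + o)
Z = 49 (Z = (3 + 4)**2 = 7**2 = 49)
A(J, q) = (-356 + J**2 + q**2)/q (A(J, q) = ((J**2 + q**2) - 356)/q = (-356 + J**2 + q**2)/q)
1/A(9**3, Z) = 1/((-356 + (9**3)**2 + 49**2)/49) = 1/((-356 + 729**2 + 2401)/49) = 1/((-356 + 531441 + 2401)/49) = 1/((1/49)*533486) = 1/(533486/49) = 49/533486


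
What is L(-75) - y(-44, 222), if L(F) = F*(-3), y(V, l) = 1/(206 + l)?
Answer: 96299/428 ≈ 225.00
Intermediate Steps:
L(F) = -3*F
L(-75) - y(-44, 222) = -3*(-75) - 1/(206 + 222) = 225 - 1/428 = 96299/428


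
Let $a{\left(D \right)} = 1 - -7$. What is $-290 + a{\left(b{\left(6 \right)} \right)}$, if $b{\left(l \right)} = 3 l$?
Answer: $-282$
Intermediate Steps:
$a{\left(D \right)} = 8$ ($a{\left(D \right)} = 1 + 7 = 8$)
$-290 + a{\left(b{\left(6 \right)} \right)} = -290 + 8 = -282$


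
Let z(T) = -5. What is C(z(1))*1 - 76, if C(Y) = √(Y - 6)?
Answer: -76 + I*√11 ≈ -76.0 + 3.3166*I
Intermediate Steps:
C(Y) = √(-6 + Y)
C(z(1))*1 - 76 = √(-6 - 5)*1 - 76 = √(-11)*1 - 76 = (I*√11)*1 - 76 = I*√11 - 76 = -76 + I*√11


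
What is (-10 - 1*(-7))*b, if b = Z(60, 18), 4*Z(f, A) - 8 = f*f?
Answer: -2706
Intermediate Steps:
Z(f, A) = 2 + f²/4 (Z(f, A) = 2 + (f*f)/4 = 2 + f²/4)
b = 902 (b = 2 + (¼)*60² = 2 + (¼)*3600 = 2 + 900 = 902)
(-10 - 1*(-7))*b = (-10 - 1*(-7))*902 = (-10 + 7)*902 = -3*902 = -2706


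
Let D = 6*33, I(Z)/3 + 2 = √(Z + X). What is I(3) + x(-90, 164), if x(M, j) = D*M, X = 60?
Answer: -17826 + 9*√7 ≈ -17802.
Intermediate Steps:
I(Z) = -6 + 3*√(60 + Z) (I(Z) = -6 + 3*√(Z + 60) = -6 + 3*√(60 + Z))
D = 198
x(M, j) = 198*M
I(3) + x(-90, 164) = (-6 + 3*√(60 + 3)) + 198*(-90) = (-6 + 3*√63) - 17820 = (-6 + 3*(3*√7)) - 17820 = (-6 + 9*√7) - 17820 = -17826 + 9*√7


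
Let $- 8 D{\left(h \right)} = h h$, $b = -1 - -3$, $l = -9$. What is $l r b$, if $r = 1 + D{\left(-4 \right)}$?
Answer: $18$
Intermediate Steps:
$b = 2$ ($b = -1 + 3 = 2$)
$D{\left(h \right)} = - \frac{h^{2}}{8}$ ($D{\left(h \right)} = - \frac{h h}{8} = - \frac{h^{2}}{8}$)
$r = -1$ ($r = 1 - \frac{\left(-4\right)^{2}}{8} = 1 - 2 = -1$)
$l r b = \left(-9\right) \left(-1\right) 2 = 9 \cdot 2 = 18$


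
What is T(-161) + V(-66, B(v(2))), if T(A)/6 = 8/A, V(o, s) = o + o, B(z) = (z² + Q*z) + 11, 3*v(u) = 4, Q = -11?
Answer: -21300/161 ≈ -132.30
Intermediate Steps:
v(u) = 4/3 (v(u) = (⅓)*4 = 4/3)
B(z) = 11 + z² - 11*z (B(z) = (z² - 11*z) + 11 = 11 + z² - 11*z)
V(o, s) = 2*o
T(A) = 48/A (T(A) = 6*(8/A) = 48/A)
T(-161) + V(-66, B(v(2))) = 48/(-161) + 2*(-66) = 48*(-1/161) - 132 = -48/161 - 132 = -21300/161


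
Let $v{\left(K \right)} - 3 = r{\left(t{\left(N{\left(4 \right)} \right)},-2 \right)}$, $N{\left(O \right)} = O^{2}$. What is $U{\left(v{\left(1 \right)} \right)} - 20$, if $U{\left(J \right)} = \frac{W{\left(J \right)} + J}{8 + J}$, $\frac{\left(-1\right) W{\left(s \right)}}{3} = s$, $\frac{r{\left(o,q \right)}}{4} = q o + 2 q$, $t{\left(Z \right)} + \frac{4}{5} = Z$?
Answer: $- \frac{14006}{633} \approx -22.126$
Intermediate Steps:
$t{\left(Z \right)} = - \frac{4}{5} + Z$
$r{\left(o,q \right)} = 8 q + 4 o q$ ($r{\left(o,q \right)} = 4 \left(q o + 2 q\right) = 4 \left(o q + 2 q\right) = 4 \left(2 q + o q\right) = 8 q + 4 o q$)
$v{\left(K \right)} = - \frac{673}{5}$ ($v{\left(K \right)} = 3 + 4 \left(-2\right) \left(2 - \left(\frac{4}{5} - 4^{2}\right)\right) = 3 + 4 \left(-2\right) \left(2 + \left(- \frac{4}{5} + 16\right)\right) = 3 + 4 \left(-2\right) \left(2 + \frac{76}{5}\right) = 3 + 4 \left(-2\right) \frac{86}{5} = 3 - \frac{688}{5} = - \frac{673}{5}$)
$W{\left(s \right)} = - 3 s$
$U{\left(J \right)} = - \frac{2 J}{8 + J}$ ($U{\left(J \right)} = \frac{- 3 J + J}{8 + J} = \frac{\left(-2\right) J}{8 + J} = - \frac{2 J}{8 + J}$)
$U{\left(v{\left(1 \right)} \right)} - 20 = \left(-2\right) \left(- \frac{673}{5}\right) \frac{1}{8 - \frac{673}{5}} - 20 = \left(-2\right) \left(- \frac{673}{5}\right) \frac{1}{- \frac{633}{5}} - 20 = \left(-2\right) \left(- \frac{673}{5}\right) \left(- \frac{5}{633}\right) - 20 = - \frac{1346}{633} - 20 = - \frac{14006}{633}$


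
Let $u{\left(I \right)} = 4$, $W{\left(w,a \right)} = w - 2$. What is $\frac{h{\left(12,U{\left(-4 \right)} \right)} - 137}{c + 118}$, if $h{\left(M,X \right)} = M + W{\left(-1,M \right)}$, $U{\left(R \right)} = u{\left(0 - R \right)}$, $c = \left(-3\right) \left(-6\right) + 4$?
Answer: $- \frac{32}{35} \approx -0.91429$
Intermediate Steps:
$W{\left(w,a \right)} = -2 + w$
$c = 22$ ($c = 18 + 4 = 22$)
$U{\left(R \right)} = 4$
$h{\left(M,X \right)} = -3 + M$ ($h{\left(M,X \right)} = M - 3 = -3 + M$)
$\frac{h{\left(12,U{\left(-4 \right)} \right)} - 137}{c + 118} = \frac{\left(-3 + 12\right) - 137}{22 + 118} = \frac{9 - 137}{140} = \left(-128\right) \frac{1}{140} = - \frac{32}{35}$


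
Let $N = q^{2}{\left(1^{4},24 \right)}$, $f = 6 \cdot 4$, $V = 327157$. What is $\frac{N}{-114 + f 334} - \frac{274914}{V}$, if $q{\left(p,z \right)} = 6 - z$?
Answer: $- \frac{114798420}{143621923} \approx -0.79931$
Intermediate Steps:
$f = 24$
$N = 324$ ($N = \left(6 - 24\right)^{2} = \left(-18\right)^{2} = 324$)
$\frac{N}{-114 + f 334} - \frac{274914}{V} = \frac{324}{-114 + 24 \cdot 334} - \frac{274914}{327157} = \frac{324}{-114 + 8016} - \frac{274914}{327157} = \frac{324}{7902} - \frac{274914}{327157} = 324 \cdot \frac{1}{7902} - \frac{274914}{327157} = \frac{18}{439} - \frac{274914}{327157} = - \frac{114798420}{143621923}$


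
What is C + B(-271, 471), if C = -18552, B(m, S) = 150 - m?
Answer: -18131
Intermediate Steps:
C + B(-271, 471) = -18552 + (150 - 1*(-271)) = -18552 + (150 + 271) = -18552 + 421 = -18131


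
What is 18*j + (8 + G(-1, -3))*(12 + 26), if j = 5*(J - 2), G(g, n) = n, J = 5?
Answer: 460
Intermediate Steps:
j = 15 (j = 5*(5 - 2) = 5*3 = 15)
18*j + (8 + G(-1, -3))*(12 + 26) = 18*15 + (8 - 3)*(12 + 26) = 270 + 5*38 = 270 + 190 = 460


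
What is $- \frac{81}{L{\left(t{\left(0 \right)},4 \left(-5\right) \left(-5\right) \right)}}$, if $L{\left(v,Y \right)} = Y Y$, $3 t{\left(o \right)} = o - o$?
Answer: $- \frac{81}{10000} \approx -0.0081$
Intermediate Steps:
$t{\left(o \right)} = 0$ ($t{\left(o \right)} = \frac{o - o}{3} = \frac{1}{3} \cdot 0 = 0$)
$L{\left(v,Y \right)} = Y^{2}$
$- \frac{81}{L{\left(t{\left(0 \right)},4 \left(-5\right) \left(-5\right) \right)}} = - \frac{81}{\left(4 \left(-5\right) \left(-5\right)\right)^{2}} = - \frac{81}{\left(\left(-20\right) \left(-5\right)\right)^{2}} = - \frac{81}{100^{2}} = - \frac{81}{10000}$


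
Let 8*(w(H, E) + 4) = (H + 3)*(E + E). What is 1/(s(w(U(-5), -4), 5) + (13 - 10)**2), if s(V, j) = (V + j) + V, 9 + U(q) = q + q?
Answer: 1/38 ≈ 0.026316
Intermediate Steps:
U(q) = -9 + 2*q (U(q) = -9 + (q + q) = -9 + 2*q)
w(H, E) = -4 + E*(3 + H)/4 (w(H, E) = -4 + ((H + 3)*(E + E))/8 = -4 + ((3 + H)*(2*E))/8 = -4 + (2*E*(3 + H))/8 = -4 + E*(3 + H)/4)
s(V, j) = j + 2*V
1/(s(w(U(-5), -4), 5) + (13 - 10)**2) = 1/((5 + 2*(-4 + (3/4)*(-4) + (1/4)*(-4)*(-9 + 2*(-5)))) + (13 - 10)**2) = 1/((5 + 2*(-4 - 3 + (1/4)*(-4)*(-9 - 10))) + 3**2) = 1/((5 + 2*(-4 - 3 + (1/4)*(-4)*(-19))) + 9) = 1/((5 + 2*(-4 - 3 + 19)) + 9) = 1/((5 + 2*12) + 9) = 1/((5 + 24) + 9) = 1/(29 + 9) = 1/38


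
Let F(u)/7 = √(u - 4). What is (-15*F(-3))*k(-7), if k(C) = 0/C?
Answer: 0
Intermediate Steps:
k(C) = 0
F(u) = 7*√(-4 + u) (F(u) = 7*√(u - 4) = 7*√(-4 + u))
(-15*F(-3))*k(-7) = -105*√(-4 - 3)*0 = -105*√(-7)*0 = -105*I*√7*0 = 0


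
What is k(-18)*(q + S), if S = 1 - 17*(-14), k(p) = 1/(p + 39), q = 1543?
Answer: 594/7 ≈ 84.857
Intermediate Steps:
k(p) = 1/(39 + p)
S = 239 (S = 1 + 238 = 239)
k(-18)*(q + S) = (1543 + 239)/(39 - 18) = 1782/21 = (1/21)*1782 = 594/7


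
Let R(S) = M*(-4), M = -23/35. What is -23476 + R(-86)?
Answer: -821568/35 ≈ -23473.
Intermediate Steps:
M = -23/35 (M = -23*1/35 = -23/35 ≈ -0.65714)
R(S) = 92/35 (R(S) = -23/35*(-4) = 92/35)
-23476 + R(-86) = -23476 + 92/35 = -821568/35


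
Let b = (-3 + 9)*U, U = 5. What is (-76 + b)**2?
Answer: 2116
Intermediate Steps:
b = 30 (b = (-3 + 9)*5 = 6*5 = 30)
(-76 + b)**2 = (-76 + 30)**2 = (-46)**2 = 2116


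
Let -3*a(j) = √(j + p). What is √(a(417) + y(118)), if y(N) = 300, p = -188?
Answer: √(2700 - 3*√229)/3 ≈ 17.174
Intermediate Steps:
a(j) = -√(-188 + j)/3 (a(j) = -√(j - 188)/3 = -√(-188 + j)/3)
√(a(417) + y(118)) = √(-√(-188 + 417)/3 + 300) = √(-√229/3 + 300) = √(300 - √229/3)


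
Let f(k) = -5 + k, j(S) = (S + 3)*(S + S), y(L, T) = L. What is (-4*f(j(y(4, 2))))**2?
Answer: 41616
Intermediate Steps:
j(S) = 2*S*(3 + S) (j(S) = (3 + S)*(2*S) = 2*S*(3 + S))
(-4*f(j(y(4, 2))))**2 = (-4*(-5 + 2*4*(3 + 4)))**2 = (-4*(-5 + 2*4*7))**2 = (-4*(-5 + 56))**2 = (-4*51)**2 = (-204)**2 = 41616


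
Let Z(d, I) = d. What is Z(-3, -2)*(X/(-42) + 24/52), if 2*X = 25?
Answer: -179/364 ≈ -0.49176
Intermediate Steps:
X = 25/2 (X = (1/2)*25 = 25/2 ≈ 12.500)
Z(-3, -2)*(X/(-42) + 24/52) = -3*((25/2)/(-42) + 24/52) = -3*((25/2)*(-1/42) + 24*(1/52)) = -3*(-25/84 + 6/13) = -3*179/1092 = -179/364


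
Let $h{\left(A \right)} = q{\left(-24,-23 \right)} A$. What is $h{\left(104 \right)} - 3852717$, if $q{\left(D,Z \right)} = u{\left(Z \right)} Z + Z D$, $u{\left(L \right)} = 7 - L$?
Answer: $-3867069$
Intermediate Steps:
$q{\left(D,Z \right)} = D Z + Z \left(7 - Z\right)$ ($q{\left(D,Z \right)} = \left(7 - Z\right) Z + Z D = Z \left(7 - Z\right) + D Z = D Z + Z \left(7 - Z\right)$)
$h{\left(A \right)} = - 138 A$ ($h{\left(A \right)} = - 23 \left(7 - 24 - -23\right) A = - 23 \left(7 - 24 + 23\right) A = \left(-23\right) 6 A = - 138 A$)
$h{\left(104 \right)} - 3852717 = \left(-138\right) 104 - 3852717 = -14352 - 3852717 = -3867069$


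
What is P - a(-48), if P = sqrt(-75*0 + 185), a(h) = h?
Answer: 48 + sqrt(185) ≈ 61.601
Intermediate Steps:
P = sqrt(185) (P = sqrt(0 + 185) = sqrt(185) ≈ 13.601)
P - a(-48) = sqrt(185) - 1*(-48) = sqrt(185) + 48 = 48 + sqrt(185)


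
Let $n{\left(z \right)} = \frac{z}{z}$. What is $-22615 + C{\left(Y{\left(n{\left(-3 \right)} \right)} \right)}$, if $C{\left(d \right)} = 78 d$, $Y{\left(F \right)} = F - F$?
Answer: $-22615$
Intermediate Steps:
$n{\left(z \right)} = 1$
$Y{\left(F \right)} = 0$
$-22615 + C{\left(Y{\left(n{\left(-3 \right)} \right)} \right)} = -22615 + 78 \cdot 0 = -22615 + 0 = -22615$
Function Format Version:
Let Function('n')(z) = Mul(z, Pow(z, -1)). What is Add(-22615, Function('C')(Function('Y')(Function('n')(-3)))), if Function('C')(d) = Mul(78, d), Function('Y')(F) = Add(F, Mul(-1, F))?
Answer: -22615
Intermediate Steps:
Function('n')(z) = 1
Function('Y')(F) = 0
Add(-22615, Function('C')(Function('Y')(Function('n')(-3)))) = Add(-22615, Mul(78, 0)) = Add(-22615, 0) = -22615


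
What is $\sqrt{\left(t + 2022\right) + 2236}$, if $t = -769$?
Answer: $\sqrt{3489} \approx 59.068$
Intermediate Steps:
$\sqrt{\left(t + 2022\right) + 2236} = \sqrt{\left(-769 + 2022\right) + 2236} = \sqrt{1253 + 2236} = \sqrt{3489}$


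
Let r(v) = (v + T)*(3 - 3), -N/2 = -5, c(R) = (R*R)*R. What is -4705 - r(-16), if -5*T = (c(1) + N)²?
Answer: -4705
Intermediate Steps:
c(R) = R³ (c(R) = R²*R = R³)
N = 10 (N = -2*(-5) = 10)
T = -121/5 (T = -(1³ + 10)²/5 = -(1 + 10)²/5 = -⅕*11² = -⅕*121 = -121/5 ≈ -24.200)
r(v) = 0 (r(v) = (v - 121/5)*(3 - 3) = (-121/5 + v)*0 = 0)
-4705 - r(-16) = -4705 - 1*0 = -4705 + 0 = -4705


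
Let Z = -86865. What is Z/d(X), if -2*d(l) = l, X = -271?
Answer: -173730/271 ≈ -641.07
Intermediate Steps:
d(l) = -l/2
Z/d(X) = -86865/((-½*(-271))) = -86865/271/2 = -86865*2/271 = -173730/271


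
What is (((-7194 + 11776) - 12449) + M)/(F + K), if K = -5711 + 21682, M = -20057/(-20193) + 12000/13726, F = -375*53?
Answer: 544992958231/270517059168 ≈ 2.0146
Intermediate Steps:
F = -19875
M = 258809191/138584559 (M = -20057*(-1/20193) + 12000*(1/13726) = 20057/20193 + 6000/6863 = 258809191/138584559 ≈ 1.8675)
K = 15971
(((-7194 + 11776) - 12449) + M)/(F + K) = (((-7194 + 11776) - 12449) + 258809191/138584559)/(-19875 + 15971) = ((4582 - 12449) + 258809191/138584559)/(-3904) = (-7867 + 258809191/138584559)*(-1/3904) = -1089985916462/138584559*(-1/3904) = 544992958231/270517059168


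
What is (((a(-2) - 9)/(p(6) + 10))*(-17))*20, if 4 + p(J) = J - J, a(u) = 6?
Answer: 170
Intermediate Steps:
p(J) = -4 (p(J) = -4 + (J - J) = -4 + 0 = -4)
(((a(-2) - 9)/(p(6) + 10))*(-17))*20 = (((6 - 9)/(-4 + 10))*(-17))*20 = (-3/6*(-17))*20 = (-3*⅙*(-17))*20 = -½*(-17)*20 = (17/2)*20 = 170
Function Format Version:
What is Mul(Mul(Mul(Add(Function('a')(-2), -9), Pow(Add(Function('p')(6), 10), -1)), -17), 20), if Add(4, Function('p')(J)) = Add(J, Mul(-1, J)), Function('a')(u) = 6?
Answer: 170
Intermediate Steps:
Function('p')(J) = -4 (Function('p')(J) = Add(-4, Add(J, Mul(-1, J))) = Add(-4, 0) = -4)
Mul(Mul(Mul(Add(Function('a')(-2), -9), Pow(Add(Function('p')(6), 10), -1)), -17), 20) = Mul(Mul(Mul(Add(6, -9), Pow(Add(-4, 10), -1)), -17), 20) = Mul(Mul(Mul(-3, Pow(6, -1)), -17), 20) = Mul(Mul(Mul(-3, Rational(1, 6)), -17), 20) = Mul(Mul(Rational(-1, 2), -17), 20) = Mul(Rational(17, 2), 20) = 170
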